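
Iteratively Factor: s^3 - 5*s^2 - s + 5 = (s + 1)*(s^2 - 6*s + 5) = (s - 5)*(s + 1)*(s - 1)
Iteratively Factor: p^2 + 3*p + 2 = (p + 2)*(p + 1)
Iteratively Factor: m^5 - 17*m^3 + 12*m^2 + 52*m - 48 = (m - 3)*(m^4 + 3*m^3 - 8*m^2 - 12*m + 16) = (m - 3)*(m - 2)*(m^3 + 5*m^2 + 2*m - 8) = (m - 3)*(m - 2)*(m + 4)*(m^2 + m - 2) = (m - 3)*(m - 2)*(m - 1)*(m + 4)*(m + 2)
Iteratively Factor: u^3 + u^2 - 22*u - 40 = (u + 4)*(u^2 - 3*u - 10) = (u - 5)*(u + 4)*(u + 2)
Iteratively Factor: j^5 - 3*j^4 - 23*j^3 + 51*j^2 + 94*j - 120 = (j + 4)*(j^4 - 7*j^3 + 5*j^2 + 31*j - 30) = (j - 5)*(j + 4)*(j^3 - 2*j^2 - 5*j + 6) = (j - 5)*(j + 2)*(j + 4)*(j^2 - 4*j + 3) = (j - 5)*(j - 3)*(j + 2)*(j + 4)*(j - 1)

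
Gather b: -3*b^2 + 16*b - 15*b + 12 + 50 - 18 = -3*b^2 + b + 44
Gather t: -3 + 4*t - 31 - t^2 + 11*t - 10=-t^2 + 15*t - 44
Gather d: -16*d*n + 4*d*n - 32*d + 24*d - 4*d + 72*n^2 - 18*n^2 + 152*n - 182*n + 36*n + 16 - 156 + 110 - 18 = d*(-12*n - 12) + 54*n^2 + 6*n - 48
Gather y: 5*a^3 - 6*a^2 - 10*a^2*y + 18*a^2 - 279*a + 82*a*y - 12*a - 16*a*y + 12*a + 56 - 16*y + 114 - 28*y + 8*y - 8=5*a^3 + 12*a^2 - 279*a + y*(-10*a^2 + 66*a - 36) + 162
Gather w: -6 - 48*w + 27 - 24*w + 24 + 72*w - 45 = 0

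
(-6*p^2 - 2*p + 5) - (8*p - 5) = -6*p^2 - 10*p + 10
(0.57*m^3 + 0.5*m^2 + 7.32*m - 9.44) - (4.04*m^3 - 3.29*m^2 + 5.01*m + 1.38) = -3.47*m^3 + 3.79*m^2 + 2.31*m - 10.82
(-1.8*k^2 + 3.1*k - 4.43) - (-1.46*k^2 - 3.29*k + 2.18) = -0.34*k^2 + 6.39*k - 6.61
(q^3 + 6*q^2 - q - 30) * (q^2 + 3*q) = q^5 + 9*q^4 + 17*q^3 - 33*q^2 - 90*q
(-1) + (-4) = -5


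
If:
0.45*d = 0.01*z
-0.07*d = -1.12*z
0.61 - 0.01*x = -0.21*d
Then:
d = 0.00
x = 61.00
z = 0.00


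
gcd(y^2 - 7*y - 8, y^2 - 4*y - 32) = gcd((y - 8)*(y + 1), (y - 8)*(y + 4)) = y - 8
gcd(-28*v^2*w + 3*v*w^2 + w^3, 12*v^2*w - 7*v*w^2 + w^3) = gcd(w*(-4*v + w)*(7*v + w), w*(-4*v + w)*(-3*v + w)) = 4*v*w - w^2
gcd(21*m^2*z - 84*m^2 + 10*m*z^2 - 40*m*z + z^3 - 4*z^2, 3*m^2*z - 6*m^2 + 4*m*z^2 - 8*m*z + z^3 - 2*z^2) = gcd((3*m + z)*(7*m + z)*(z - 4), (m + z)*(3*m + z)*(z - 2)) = 3*m + z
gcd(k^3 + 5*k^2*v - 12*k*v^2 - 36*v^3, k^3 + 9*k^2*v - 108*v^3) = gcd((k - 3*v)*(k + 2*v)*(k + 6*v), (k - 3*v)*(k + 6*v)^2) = -k^2 - 3*k*v + 18*v^2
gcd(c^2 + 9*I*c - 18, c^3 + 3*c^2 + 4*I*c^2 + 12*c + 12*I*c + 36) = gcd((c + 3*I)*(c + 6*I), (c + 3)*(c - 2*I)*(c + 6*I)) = c + 6*I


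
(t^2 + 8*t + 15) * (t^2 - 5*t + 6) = t^4 + 3*t^3 - 19*t^2 - 27*t + 90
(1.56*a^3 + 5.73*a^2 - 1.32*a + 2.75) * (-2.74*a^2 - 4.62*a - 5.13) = -4.2744*a^5 - 22.9074*a^4 - 30.8586*a^3 - 30.8315*a^2 - 5.9334*a - 14.1075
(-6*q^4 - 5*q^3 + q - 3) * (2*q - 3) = -12*q^5 + 8*q^4 + 15*q^3 + 2*q^2 - 9*q + 9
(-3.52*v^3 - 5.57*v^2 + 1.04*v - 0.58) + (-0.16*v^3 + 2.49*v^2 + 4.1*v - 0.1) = -3.68*v^3 - 3.08*v^2 + 5.14*v - 0.68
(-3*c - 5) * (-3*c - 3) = 9*c^2 + 24*c + 15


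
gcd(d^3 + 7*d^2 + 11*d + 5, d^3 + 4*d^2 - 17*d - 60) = d + 5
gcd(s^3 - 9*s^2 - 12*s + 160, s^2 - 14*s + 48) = s - 8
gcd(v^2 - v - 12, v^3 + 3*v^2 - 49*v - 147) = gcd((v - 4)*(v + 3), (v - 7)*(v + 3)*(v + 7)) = v + 3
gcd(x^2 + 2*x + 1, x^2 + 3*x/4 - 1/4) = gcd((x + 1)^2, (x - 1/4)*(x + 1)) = x + 1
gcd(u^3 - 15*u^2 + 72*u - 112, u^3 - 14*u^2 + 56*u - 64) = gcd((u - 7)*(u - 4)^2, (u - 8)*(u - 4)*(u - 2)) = u - 4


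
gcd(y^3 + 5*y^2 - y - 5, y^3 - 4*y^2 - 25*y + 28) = y - 1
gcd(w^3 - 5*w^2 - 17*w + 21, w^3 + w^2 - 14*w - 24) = w + 3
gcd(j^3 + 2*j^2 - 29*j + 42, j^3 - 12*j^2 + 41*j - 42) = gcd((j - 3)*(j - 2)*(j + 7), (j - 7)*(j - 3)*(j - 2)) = j^2 - 5*j + 6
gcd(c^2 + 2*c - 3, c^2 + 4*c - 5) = c - 1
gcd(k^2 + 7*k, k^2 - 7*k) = k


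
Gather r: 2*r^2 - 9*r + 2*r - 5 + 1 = 2*r^2 - 7*r - 4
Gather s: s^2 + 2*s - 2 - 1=s^2 + 2*s - 3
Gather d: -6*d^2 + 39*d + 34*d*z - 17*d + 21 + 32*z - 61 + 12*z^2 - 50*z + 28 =-6*d^2 + d*(34*z + 22) + 12*z^2 - 18*z - 12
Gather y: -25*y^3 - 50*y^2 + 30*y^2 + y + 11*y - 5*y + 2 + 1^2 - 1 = -25*y^3 - 20*y^2 + 7*y + 2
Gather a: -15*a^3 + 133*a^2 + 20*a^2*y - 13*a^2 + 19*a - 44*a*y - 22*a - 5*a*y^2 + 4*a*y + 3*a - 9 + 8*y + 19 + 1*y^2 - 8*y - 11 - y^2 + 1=-15*a^3 + a^2*(20*y + 120) + a*(-5*y^2 - 40*y)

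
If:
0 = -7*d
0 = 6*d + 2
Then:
No Solution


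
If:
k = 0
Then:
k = 0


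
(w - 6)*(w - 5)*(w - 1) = w^3 - 12*w^2 + 41*w - 30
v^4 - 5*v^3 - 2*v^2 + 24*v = v*(v - 4)*(v - 3)*(v + 2)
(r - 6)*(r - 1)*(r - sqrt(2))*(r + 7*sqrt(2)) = r^4 - 7*r^3 + 6*sqrt(2)*r^3 - 42*sqrt(2)*r^2 - 8*r^2 + 36*sqrt(2)*r + 98*r - 84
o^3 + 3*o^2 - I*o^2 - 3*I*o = o*(o + 3)*(o - I)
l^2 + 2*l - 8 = (l - 2)*(l + 4)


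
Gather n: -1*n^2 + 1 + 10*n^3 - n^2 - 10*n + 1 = 10*n^3 - 2*n^2 - 10*n + 2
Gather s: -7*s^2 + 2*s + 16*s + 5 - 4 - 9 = -7*s^2 + 18*s - 8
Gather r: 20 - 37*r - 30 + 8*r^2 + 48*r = 8*r^2 + 11*r - 10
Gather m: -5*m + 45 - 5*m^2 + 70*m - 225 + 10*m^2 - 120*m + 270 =5*m^2 - 55*m + 90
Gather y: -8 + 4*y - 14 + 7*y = 11*y - 22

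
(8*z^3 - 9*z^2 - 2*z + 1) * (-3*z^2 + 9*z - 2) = -24*z^5 + 99*z^4 - 91*z^3 - 3*z^2 + 13*z - 2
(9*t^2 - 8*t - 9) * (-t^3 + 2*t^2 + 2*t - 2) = -9*t^5 + 26*t^4 + 11*t^3 - 52*t^2 - 2*t + 18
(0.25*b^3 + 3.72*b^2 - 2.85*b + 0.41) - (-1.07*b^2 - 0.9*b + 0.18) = 0.25*b^3 + 4.79*b^2 - 1.95*b + 0.23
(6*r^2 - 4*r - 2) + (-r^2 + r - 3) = 5*r^2 - 3*r - 5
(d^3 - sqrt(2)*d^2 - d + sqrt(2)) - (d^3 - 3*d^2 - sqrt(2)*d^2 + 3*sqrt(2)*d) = 3*d^2 - 3*sqrt(2)*d - d + sqrt(2)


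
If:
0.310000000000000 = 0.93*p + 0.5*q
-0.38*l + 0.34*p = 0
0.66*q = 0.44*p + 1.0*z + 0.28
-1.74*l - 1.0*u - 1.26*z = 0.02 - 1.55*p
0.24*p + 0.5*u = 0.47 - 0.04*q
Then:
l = 0.40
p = 0.44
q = -0.20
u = 0.74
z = -0.61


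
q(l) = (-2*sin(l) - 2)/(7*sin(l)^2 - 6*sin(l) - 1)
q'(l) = (-14*sin(l)*cos(l) + 6*cos(l))*(-2*sin(l) - 2)/(7*sin(l)^2 - 6*sin(l) - 1)^2 - 2*cos(l)/(7*sin(l)^2 - 6*sin(l) - 1)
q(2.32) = 2.11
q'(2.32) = -4.56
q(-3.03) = 7.25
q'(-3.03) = 214.27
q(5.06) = -0.01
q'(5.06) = -0.07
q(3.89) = -0.10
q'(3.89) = 0.41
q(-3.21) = 1.55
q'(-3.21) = 4.22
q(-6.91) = -0.17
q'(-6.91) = -0.72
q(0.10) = 1.44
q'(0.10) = -3.01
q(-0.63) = -0.17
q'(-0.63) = -0.71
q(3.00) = 1.34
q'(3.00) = 1.96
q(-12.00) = 1.39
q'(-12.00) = 1.57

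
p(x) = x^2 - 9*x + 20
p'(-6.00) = -21.00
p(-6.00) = 110.00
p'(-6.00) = -21.00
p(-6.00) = 110.00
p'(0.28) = -8.44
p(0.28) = 17.56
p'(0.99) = -7.02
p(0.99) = 12.07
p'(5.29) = 1.58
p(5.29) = 0.37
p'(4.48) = -0.04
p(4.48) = -0.25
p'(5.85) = 2.70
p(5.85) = 1.57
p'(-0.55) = -10.10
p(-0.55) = 25.25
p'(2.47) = -4.06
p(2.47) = 3.87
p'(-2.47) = -13.94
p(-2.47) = 48.33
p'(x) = 2*x - 9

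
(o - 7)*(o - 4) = o^2 - 11*o + 28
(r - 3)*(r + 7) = r^2 + 4*r - 21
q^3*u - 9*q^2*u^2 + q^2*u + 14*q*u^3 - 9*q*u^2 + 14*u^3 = (q - 7*u)*(q - 2*u)*(q*u + u)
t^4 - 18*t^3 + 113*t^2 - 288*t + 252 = (t - 7)*(t - 6)*(t - 3)*(t - 2)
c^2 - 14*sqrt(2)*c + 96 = (c - 8*sqrt(2))*(c - 6*sqrt(2))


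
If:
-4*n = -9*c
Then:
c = 4*n/9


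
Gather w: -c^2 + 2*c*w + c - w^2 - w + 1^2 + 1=-c^2 + c - w^2 + w*(2*c - 1) + 2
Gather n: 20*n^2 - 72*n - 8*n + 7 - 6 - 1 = 20*n^2 - 80*n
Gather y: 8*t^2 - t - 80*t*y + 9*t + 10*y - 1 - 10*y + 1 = 8*t^2 - 80*t*y + 8*t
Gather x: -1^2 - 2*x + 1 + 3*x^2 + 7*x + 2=3*x^2 + 5*x + 2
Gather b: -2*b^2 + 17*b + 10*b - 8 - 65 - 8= -2*b^2 + 27*b - 81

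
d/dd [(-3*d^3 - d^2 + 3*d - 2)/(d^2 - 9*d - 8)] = (-3*d^4 + 54*d^3 + 78*d^2 + 20*d - 42)/(d^4 - 18*d^3 + 65*d^2 + 144*d + 64)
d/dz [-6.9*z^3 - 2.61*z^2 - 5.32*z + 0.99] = -20.7*z^2 - 5.22*z - 5.32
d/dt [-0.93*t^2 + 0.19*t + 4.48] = 0.19 - 1.86*t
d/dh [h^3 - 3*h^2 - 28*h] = 3*h^2 - 6*h - 28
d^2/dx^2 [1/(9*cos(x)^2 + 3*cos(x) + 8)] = 3*(-108*sin(x)^4 - 39*sin(x)^2 + 167*cos(x)/4 - 27*cos(3*x)/4 + 105)/(-9*sin(x)^2 + 3*cos(x) + 17)^3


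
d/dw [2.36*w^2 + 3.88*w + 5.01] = 4.72*w + 3.88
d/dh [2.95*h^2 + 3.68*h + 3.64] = 5.9*h + 3.68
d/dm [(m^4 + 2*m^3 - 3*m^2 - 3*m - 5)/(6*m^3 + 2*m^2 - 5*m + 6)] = (6*m^6 + 4*m^5 + 7*m^4 + 40*m^3 + 147*m^2 - 16*m - 43)/(36*m^6 + 24*m^5 - 56*m^4 + 52*m^3 + 49*m^2 - 60*m + 36)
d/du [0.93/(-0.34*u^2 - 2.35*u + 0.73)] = (0.6324*u + 2.1855)/(0.34*u^2 + 2.35*u - 0.73)^2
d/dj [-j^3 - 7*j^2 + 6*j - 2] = -3*j^2 - 14*j + 6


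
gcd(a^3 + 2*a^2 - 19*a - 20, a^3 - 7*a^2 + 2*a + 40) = a - 4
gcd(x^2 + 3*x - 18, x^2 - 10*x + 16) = 1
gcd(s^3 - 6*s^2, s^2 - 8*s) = s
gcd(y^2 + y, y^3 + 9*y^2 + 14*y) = y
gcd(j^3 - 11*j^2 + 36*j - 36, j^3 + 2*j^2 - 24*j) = 1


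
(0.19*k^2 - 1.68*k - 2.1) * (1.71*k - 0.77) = 0.3249*k^3 - 3.0191*k^2 - 2.2974*k + 1.617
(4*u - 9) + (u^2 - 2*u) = u^2 + 2*u - 9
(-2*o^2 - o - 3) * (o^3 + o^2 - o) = -2*o^5 - 3*o^4 - 2*o^3 - 2*o^2 + 3*o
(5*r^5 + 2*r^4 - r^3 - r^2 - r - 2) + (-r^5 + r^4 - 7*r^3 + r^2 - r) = 4*r^5 + 3*r^4 - 8*r^3 - 2*r - 2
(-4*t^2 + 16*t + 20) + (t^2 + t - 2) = -3*t^2 + 17*t + 18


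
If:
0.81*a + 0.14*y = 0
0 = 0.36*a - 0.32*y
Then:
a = 0.00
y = 0.00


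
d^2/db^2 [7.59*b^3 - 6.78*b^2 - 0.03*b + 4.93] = 45.54*b - 13.56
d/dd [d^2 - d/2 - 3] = 2*d - 1/2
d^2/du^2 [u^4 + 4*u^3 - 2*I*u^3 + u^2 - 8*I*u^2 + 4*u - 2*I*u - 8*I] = 12*u^2 + 12*u*(2 - I) + 2 - 16*I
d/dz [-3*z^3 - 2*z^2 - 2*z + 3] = -9*z^2 - 4*z - 2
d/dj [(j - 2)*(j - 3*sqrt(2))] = 2*j - 3*sqrt(2) - 2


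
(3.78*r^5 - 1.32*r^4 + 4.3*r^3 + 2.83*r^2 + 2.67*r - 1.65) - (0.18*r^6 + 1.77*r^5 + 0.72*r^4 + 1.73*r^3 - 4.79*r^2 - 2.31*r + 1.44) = -0.18*r^6 + 2.01*r^5 - 2.04*r^4 + 2.57*r^3 + 7.62*r^2 + 4.98*r - 3.09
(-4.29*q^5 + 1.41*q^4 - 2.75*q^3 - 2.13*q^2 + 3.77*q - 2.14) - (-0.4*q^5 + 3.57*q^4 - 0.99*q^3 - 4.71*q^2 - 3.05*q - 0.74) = -3.89*q^5 - 2.16*q^4 - 1.76*q^3 + 2.58*q^2 + 6.82*q - 1.4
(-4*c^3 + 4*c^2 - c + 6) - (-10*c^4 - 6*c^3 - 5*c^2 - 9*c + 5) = 10*c^4 + 2*c^3 + 9*c^2 + 8*c + 1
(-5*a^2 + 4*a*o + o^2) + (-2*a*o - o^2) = -5*a^2 + 2*a*o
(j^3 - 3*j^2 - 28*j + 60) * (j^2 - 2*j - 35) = j^5 - 5*j^4 - 57*j^3 + 221*j^2 + 860*j - 2100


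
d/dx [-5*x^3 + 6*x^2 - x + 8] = -15*x^2 + 12*x - 1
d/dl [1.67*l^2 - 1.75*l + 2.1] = 3.34*l - 1.75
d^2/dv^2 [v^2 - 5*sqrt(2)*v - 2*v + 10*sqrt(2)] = 2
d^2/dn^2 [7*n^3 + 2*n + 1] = 42*n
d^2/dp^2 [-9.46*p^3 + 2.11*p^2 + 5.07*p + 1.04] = 4.22 - 56.76*p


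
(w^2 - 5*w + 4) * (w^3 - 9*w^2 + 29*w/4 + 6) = w^5 - 14*w^4 + 225*w^3/4 - 265*w^2/4 - w + 24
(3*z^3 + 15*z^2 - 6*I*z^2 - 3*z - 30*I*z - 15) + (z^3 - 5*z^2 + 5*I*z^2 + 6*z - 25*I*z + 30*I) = 4*z^3 + 10*z^2 - I*z^2 + 3*z - 55*I*z - 15 + 30*I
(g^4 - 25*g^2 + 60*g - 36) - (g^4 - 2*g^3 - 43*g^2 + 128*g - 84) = 2*g^3 + 18*g^2 - 68*g + 48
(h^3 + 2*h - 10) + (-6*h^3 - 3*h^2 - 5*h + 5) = -5*h^3 - 3*h^2 - 3*h - 5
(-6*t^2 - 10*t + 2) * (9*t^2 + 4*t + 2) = -54*t^4 - 114*t^3 - 34*t^2 - 12*t + 4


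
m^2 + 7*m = m*(m + 7)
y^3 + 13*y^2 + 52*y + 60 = (y + 2)*(y + 5)*(y + 6)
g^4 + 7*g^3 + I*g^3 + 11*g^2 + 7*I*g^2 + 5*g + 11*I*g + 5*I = (g + 1)^2*(g + 5)*(g + I)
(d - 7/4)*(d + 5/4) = d^2 - d/2 - 35/16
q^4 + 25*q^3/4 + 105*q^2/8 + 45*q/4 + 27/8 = (q + 3/4)*(q + 1)*(q + 3/2)*(q + 3)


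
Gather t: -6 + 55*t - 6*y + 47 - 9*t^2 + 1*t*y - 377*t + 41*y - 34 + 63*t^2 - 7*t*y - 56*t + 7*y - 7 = 54*t^2 + t*(-6*y - 378) + 42*y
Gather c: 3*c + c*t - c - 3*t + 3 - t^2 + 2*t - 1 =c*(t + 2) - t^2 - t + 2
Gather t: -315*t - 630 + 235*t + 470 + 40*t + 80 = -40*t - 80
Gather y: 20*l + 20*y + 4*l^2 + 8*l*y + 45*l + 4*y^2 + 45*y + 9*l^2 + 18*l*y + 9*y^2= 13*l^2 + 65*l + 13*y^2 + y*(26*l + 65)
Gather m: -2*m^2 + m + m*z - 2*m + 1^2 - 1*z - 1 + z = -2*m^2 + m*(z - 1)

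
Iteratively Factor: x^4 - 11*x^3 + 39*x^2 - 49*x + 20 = (x - 1)*(x^3 - 10*x^2 + 29*x - 20) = (x - 4)*(x - 1)*(x^2 - 6*x + 5) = (x - 5)*(x - 4)*(x - 1)*(x - 1)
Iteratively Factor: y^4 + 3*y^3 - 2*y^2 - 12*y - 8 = (y + 2)*(y^3 + y^2 - 4*y - 4) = (y + 2)^2*(y^2 - y - 2) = (y - 2)*(y + 2)^2*(y + 1)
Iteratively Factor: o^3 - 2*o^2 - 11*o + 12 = (o - 1)*(o^2 - o - 12) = (o - 4)*(o - 1)*(o + 3)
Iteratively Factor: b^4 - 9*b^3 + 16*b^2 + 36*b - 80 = (b + 2)*(b^3 - 11*b^2 + 38*b - 40) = (b - 4)*(b + 2)*(b^2 - 7*b + 10) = (b - 5)*(b - 4)*(b + 2)*(b - 2)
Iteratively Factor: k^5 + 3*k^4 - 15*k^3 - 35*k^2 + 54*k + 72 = (k + 1)*(k^4 + 2*k^3 - 17*k^2 - 18*k + 72) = (k + 1)*(k + 3)*(k^3 - k^2 - 14*k + 24) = (k - 3)*(k + 1)*(k + 3)*(k^2 + 2*k - 8) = (k - 3)*(k - 2)*(k + 1)*(k + 3)*(k + 4)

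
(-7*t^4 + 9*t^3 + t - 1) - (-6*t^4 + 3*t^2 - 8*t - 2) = -t^4 + 9*t^3 - 3*t^2 + 9*t + 1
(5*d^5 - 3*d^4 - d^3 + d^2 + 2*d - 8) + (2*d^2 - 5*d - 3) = 5*d^5 - 3*d^4 - d^3 + 3*d^2 - 3*d - 11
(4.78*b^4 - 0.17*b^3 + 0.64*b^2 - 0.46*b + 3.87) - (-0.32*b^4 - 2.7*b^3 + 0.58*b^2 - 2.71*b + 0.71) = 5.1*b^4 + 2.53*b^3 + 0.0600000000000001*b^2 + 2.25*b + 3.16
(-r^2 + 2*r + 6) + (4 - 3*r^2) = -4*r^2 + 2*r + 10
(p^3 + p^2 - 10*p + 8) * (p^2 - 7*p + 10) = p^5 - 6*p^4 - 7*p^3 + 88*p^2 - 156*p + 80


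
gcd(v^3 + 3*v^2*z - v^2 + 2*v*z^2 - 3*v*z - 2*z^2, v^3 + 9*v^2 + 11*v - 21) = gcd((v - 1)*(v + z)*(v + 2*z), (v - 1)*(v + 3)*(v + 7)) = v - 1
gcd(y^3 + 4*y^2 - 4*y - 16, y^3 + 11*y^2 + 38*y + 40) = y^2 + 6*y + 8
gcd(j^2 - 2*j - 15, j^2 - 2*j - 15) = j^2 - 2*j - 15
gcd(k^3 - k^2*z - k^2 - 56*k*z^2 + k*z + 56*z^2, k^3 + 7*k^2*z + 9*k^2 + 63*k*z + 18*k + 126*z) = k + 7*z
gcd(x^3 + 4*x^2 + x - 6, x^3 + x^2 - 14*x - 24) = x^2 + 5*x + 6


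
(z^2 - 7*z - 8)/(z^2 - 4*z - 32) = (z + 1)/(z + 4)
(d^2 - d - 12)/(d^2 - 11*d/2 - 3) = 2*(-d^2 + d + 12)/(-2*d^2 + 11*d + 6)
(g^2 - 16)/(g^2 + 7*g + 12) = (g - 4)/(g + 3)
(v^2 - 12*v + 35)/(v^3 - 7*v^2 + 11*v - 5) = (v - 7)/(v^2 - 2*v + 1)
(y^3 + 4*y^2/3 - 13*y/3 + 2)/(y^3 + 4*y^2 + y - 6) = (y - 2/3)/(y + 2)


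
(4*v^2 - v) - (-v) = 4*v^2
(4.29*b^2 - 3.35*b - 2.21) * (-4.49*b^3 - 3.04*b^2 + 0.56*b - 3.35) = -19.2621*b^5 + 1.9999*b^4 + 22.5093*b^3 - 9.5291*b^2 + 9.9849*b + 7.4035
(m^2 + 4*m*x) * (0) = 0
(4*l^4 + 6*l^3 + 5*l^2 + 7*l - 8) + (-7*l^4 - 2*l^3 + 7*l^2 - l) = -3*l^4 + 4*l^3 + 12*l^2 + 6*l - 8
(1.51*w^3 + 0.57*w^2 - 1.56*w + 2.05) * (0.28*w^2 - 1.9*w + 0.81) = 0.4228*w^5 - 2.7094*w^4 - 0.2967*w^3 + 3.9997*w^2 - 5.1586*w + 1.6605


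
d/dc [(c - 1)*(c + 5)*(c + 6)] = 3*c^2 + 20*c + 19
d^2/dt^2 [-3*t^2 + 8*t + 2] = -6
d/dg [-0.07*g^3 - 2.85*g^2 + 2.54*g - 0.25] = -0.21*g^2 - 5.7*g + 2.54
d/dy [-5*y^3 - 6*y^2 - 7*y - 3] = -15*y^2 - 12*y - 7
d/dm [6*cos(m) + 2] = -6*sin(m)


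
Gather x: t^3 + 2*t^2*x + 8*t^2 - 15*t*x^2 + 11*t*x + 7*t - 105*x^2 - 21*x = t^3 + 8*t^2 + 7*t + x^2*(-15*t - 105) + x*(2*t^2 + 11*t - 21)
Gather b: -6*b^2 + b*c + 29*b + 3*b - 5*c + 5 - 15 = -6*b^2 + b*(c + 32) - 5*c - 10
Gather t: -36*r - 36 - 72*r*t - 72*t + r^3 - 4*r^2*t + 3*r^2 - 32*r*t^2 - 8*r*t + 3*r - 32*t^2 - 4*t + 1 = r^3 + 3*r^2 - 33*r + t^2*(-32*r - 32) + t*(-4*r^2 - 80*r - 76) - 35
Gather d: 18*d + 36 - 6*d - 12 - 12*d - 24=0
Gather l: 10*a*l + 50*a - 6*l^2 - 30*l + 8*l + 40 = 50*a - 6*l^2 + l*(10*a - 22) + 40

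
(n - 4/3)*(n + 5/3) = n^2 + n/3 - 20/9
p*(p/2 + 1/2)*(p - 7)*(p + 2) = p^4/2 - 2*p^3 - 19*p^2/2 - 7*p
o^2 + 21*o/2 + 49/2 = (o + 7/2)*(o + 7)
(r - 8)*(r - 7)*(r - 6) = r^3 - 21*r^2 + 146*r - 336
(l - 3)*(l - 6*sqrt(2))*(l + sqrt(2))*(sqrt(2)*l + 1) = sqrt(2)*l^4 - 9*l^3 - 3*sqrt(2)*l^3 - 17*sqrt(2)*l^2 + 27*l^2 - 12*l + 51*sqrt(2)*l + 36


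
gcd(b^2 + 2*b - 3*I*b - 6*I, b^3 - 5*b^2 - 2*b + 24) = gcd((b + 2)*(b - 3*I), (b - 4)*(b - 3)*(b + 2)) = b + 2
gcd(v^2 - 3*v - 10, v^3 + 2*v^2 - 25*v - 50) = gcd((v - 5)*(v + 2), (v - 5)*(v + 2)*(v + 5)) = v^2 - 3*v - 10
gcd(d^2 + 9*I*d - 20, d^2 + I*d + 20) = d + 5*I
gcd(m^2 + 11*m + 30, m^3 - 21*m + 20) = m + 5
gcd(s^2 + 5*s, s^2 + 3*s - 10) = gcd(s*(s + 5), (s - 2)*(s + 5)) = s + 5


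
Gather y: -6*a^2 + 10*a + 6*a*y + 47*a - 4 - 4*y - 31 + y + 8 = -6*a^2 + 57*a + y*(6*a - 3) - 27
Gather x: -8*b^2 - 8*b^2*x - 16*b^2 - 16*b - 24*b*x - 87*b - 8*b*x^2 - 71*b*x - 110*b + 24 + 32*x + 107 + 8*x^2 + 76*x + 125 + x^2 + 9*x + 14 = -24*b^2 - 213*b + x^2*(9 - 8*b) + x*(-8*b^2 - 95*b + 117) + 270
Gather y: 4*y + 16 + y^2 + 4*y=y^2 + 8*y + 16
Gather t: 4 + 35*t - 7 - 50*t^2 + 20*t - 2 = -50*t^2 + 55*t - 5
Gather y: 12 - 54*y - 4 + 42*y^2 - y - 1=42*y^2 - 55*y + 7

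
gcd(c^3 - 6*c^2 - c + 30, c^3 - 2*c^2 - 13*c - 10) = c^2 - 3*c - 10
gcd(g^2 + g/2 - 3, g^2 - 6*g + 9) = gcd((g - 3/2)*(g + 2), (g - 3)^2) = 1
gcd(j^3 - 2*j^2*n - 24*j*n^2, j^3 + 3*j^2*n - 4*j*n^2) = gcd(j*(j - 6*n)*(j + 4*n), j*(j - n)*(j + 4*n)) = j^2 + 4*j*n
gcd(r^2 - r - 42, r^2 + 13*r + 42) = r + 6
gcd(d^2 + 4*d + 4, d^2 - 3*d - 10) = d + 2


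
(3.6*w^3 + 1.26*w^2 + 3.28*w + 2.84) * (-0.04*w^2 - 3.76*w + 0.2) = -0.144*w^5 - 13.5864*w^4 - 4.1488*w^3 - 12.1944*w^2 - 10.0224*w + 0.568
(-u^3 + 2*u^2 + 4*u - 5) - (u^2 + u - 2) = -u^3 + u^2 + 3*u - 3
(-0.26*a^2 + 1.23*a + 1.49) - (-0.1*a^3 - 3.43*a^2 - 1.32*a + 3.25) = 0.1*a^3 + 3.17*a^2 + 2.55*a - 1.76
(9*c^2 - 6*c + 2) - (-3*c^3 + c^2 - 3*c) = 3*c^3 + 8*c^2 - 3*c + 2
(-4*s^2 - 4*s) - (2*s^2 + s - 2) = -6*s^2 - 5*s + 2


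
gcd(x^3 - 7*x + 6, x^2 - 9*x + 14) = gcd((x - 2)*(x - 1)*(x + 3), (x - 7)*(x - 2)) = x - 2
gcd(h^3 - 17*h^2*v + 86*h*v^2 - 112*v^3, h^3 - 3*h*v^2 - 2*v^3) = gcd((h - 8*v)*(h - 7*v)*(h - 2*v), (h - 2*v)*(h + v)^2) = -h + 2*v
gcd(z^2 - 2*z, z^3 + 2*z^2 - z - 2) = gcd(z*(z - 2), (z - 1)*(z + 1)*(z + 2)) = 1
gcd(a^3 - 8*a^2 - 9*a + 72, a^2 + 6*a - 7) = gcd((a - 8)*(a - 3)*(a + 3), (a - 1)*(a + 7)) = 1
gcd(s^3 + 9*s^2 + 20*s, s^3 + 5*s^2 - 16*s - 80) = s^2 + 9*s + 20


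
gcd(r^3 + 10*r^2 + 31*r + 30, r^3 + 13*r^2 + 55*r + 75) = r^2 + 8*r + 15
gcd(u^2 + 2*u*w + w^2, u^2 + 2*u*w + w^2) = u^2 + 2*u*w + w^2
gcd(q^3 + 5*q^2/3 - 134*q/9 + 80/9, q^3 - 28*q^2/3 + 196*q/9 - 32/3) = q^2 - 10*q/3 + 16/9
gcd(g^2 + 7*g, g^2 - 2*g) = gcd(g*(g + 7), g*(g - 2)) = g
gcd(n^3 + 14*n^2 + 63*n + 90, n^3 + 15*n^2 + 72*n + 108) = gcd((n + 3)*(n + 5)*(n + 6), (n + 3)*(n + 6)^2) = n^2 + 9*n + 18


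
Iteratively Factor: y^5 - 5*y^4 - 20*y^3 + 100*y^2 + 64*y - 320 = (y - 2)*(y^4 - 3*y^3 - 26*y^2 + 48*y + 160) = (y - 2)*(y + 4)*(y^3 - 7*y^2 + 2*y + 40) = (y - 4)*(y - 2)*(y + 4)*(y^2 - 3*y - 10) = (y - 4)*(y - 2)*(y + 2)*(y + 4)*(y - 5)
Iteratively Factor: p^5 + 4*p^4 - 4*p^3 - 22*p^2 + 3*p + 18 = (p - 2)*(p^4 + 6*p^3 + 8*p^2 - 6*p - 9) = (p - 2)*(p + 3)*(p^3 + 3*p^2 - p - 3) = (p - 2)*(p - 1)*(p + 3)*(p^2 + 4*p + 3) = (p - 2)*(p - 1)*(p + 3)^2*(p + 1)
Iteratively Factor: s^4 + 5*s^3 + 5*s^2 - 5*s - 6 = (s - 1)*(s^3 + 6*s^2 + 11*s + 6) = (s - 1)*(s + 3)*(s^2 + 3*s + 2) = (s - 1)*(s + 2)*(s + 3)*(s + 1)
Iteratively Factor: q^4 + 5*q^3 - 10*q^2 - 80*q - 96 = (q + 3)*(q^3 + 2*q^2 - 16*q - 32) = (q - 4)*(q + 3)*(q^2 + 6*q + 8) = (q - 4)*(q + 3)*(q + 4)*(q + 2)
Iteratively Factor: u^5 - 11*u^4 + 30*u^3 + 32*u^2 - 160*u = (u)*(u^4 - 11*u^3 + 30*u^2 + 32*u - 160) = u*(u + 2)*(u^3 - 13*u^2 + 56*u - 80) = u*(u - 5)*(u + 2)*(u^2 - 8*u + 16) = u*(u - 5)*(u - 4)*(u + 2)*(u - 4)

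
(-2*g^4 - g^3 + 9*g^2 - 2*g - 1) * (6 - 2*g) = 4*g^5 - 10*g^4 - 24*g^3 + 58*g^2 - 10*g - 6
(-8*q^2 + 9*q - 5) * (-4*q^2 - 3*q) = 32*q^4 - 12*q^3 - 7*q^2 + 15*q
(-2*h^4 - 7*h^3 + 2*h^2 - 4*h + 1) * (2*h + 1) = -4*h^5 - 16*h^4 - 3*h^3 - 6*h^2 - 2*h + 1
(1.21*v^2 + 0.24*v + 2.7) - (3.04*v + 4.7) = 1.21*v^2 - 2.8*v - 2.0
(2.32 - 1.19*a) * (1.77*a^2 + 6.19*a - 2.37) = -2.1063*a^3 - 3.2597*a^2 + 17.1811*a - 5.4984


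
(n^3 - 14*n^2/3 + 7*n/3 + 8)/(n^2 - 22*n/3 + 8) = (3*n^3 - 14*n^2 + 7*n + 24)/(3*n^2 - 22*n + 24)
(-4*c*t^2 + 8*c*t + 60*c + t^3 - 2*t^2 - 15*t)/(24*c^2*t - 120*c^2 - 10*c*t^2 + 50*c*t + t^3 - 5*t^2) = (t + 3)/(-6*c + t)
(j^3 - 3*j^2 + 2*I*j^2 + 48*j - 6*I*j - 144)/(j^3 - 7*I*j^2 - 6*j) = (j^2 + j*(-3 + 8*I) - 24*I)/(j*(j - I))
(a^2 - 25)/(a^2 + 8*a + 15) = (a - 5)/(a + 3)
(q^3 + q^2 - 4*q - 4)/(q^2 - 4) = q + 1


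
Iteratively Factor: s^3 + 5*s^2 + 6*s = (s + 3)*(s^2 + 2*s) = (s + 2)*(s + 3)*(s)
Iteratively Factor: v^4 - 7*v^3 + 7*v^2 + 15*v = (v + 1)*(v^3 - 8*v^2 + 15*v) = (v - 5)*(v + 1)*(v^2 - 3*v) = v*(v - 5)*(v + 1)*(v - 3)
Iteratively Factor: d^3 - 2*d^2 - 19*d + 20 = (d - 1)*(d^2 - d - 20) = (d - 1)*(d + 4)*(d - 5)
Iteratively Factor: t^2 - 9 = (t - 3)*(t + 3)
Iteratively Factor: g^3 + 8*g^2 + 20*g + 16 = (g + 2)*(g^2 + 6*g + 8) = (g + 2)^2*(g + 4)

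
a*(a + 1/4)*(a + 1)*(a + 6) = a^4 + 29*a^3/4 + 31*a^2/4 + 3*a/2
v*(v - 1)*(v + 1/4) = v^3 - 3*v^2/4 - v/4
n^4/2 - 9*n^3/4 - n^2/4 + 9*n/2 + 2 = (n/2 + 1/2)*(n - 4)*(n - 2)*(n + 1/2)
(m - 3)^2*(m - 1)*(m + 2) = m^4 - 5*m^3 + m^2 + 21*m - 18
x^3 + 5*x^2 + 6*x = x*(x + 2)*(x + 3)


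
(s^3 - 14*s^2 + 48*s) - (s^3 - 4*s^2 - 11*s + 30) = -10*s^2 + 59*s - 30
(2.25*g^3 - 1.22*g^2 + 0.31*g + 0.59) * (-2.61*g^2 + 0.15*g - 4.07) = -5.8725*g^5 + 3.5217*g^4 - 10.1496*g^3 + 3.472*g^2 - 1.1732*g - 2.4013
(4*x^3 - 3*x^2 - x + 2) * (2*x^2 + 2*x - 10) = 8*x^5 + 2*x^4 - 48*x^3 + 32*x^2 + 14*x - 20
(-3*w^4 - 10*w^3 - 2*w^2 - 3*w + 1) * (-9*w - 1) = 27*w^5 + 93*w^4 + 28*w^3 + 29*w^2 - 6*w - 1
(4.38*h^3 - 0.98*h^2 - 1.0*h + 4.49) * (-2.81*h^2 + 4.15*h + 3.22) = -12.3078*h^5 + 20.9308*h^4 + 12.8466*h^3 - 19.9225*h^2 + 15.4135*h + 14.4578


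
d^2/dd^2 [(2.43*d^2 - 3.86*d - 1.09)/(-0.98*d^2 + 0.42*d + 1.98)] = (5.413912*d^3 - 22.010016*d^2 + 42.2478*d - 20.858472)/(0.941192*d^6 - 1.210104*d^5 - 5.18616*d^4 + 4.81572*d^3 + 10.47816*d^2 - 4.939704*d - 7.762392)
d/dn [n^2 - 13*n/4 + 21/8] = 2*n - 13/4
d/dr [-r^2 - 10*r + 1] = -2*r - 10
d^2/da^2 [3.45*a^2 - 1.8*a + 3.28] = 6.90000000000000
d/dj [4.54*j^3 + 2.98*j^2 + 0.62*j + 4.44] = 13.62*j^2 + 5.96*j + 0.62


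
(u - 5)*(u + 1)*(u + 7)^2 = u^4 + 10*u^3 - 12*u^2 - 266*u - 245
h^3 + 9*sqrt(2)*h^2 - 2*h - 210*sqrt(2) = (h - 3*sqrt(2))*(h + 5*sqrt(2))*(h + 7*sqrt(2))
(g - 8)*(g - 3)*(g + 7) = g^3 - 4*g^2 - 53*g + 168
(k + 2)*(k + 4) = k^2 + 6*k + 8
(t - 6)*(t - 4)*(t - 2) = t^3 - 12*t^2 + 44*t - 48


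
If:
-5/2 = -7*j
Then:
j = 5/14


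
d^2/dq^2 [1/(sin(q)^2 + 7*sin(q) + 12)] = (-4*sin(q)^4 - 21*sin(q)^3 + 5*sin(q)^2 + 126*sin(q) + 74)/(sin(q)^2 + 7*sin(q) + 12)^3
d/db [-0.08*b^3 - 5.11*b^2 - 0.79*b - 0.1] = -0.24*b^2 - 10.22*b - 0.79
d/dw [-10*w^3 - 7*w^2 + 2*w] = -30*w^2 - 14*w + 2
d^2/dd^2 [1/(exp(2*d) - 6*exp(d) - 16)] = 2*((3 - 2*exp(d))*(-exp(2*d) + 6*exp(d) + 16) - 4*(exp(d) - 3)^2*exp(d))*exp(d)/(-exp(2*d) + 6*exp(d) + 16)^3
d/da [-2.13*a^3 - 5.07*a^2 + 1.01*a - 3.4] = -6.39*a^2 - 10.14*a + 1.01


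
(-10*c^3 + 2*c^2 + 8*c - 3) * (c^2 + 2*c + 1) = -10*c^5 - 18*c^4 + 2*c^3 + 15*c^2 + 2*c - 3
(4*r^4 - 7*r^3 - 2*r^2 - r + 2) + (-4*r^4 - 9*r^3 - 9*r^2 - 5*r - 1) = -16*r^3 - 11*r^2 - 6*r + 1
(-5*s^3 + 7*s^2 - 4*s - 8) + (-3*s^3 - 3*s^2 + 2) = -8*s^3 + 4*s^2 - 4*s - 6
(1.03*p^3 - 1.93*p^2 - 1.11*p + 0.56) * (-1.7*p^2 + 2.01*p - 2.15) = -1.751*p^5 + 5.3513*p^4 - 4.2068*p^3 + 0.9664*p^2 + 3.5121*p - 1.204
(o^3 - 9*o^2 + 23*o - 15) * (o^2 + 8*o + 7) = o^5 - o^4 - 42*o^3 + 106*o^2 + 41*o - 105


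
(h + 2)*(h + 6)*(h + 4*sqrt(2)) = h^3 + 4*sqrt(2)*h^2 + 8*h^2 + 12*h + 32*sqrt(2)*h + 48*sqrt(2)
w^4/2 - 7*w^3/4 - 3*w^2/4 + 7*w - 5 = (w/2 + 1)*(w - 5/2)*(w - 2)*(w - 1)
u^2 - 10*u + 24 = (u - 6)*(u - 4)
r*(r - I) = r^2 - I*r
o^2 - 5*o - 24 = (o - 8)*(o + 3)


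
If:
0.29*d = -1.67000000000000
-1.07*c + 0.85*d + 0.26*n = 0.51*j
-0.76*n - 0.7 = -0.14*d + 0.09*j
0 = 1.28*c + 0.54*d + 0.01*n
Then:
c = 2.43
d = -5.76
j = -14.81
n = -0.23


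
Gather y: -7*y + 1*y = -6*y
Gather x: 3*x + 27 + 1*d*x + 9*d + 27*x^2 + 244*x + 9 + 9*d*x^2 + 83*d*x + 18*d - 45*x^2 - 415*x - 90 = 27*d + x^2*(9*d - 18) + x*(84*d - 168) - 54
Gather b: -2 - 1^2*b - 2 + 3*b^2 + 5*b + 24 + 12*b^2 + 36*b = 15*b^2 + 40*b + 20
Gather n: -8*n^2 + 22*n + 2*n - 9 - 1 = -8*n^2 + 24*n - 10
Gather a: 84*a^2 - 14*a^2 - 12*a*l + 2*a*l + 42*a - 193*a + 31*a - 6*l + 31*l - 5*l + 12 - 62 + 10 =70*a^2 + a*(-10*l - 120) + 20*l - 40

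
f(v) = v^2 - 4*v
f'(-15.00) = -34.00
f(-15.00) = 285.00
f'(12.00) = 20.00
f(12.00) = 96.00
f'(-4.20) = -12.40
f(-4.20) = 34.44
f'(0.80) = -2.40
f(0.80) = -2.56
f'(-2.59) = -9.18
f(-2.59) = 17.07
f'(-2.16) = -8.32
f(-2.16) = 13.31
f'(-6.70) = -17.40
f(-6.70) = 71.69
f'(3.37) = 2.74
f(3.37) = -2.12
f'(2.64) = 1.28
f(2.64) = -3.59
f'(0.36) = -3.28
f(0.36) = -1.31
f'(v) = 2*v - 4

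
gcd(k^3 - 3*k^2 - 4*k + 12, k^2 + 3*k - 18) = k - 3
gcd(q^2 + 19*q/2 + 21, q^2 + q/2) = 1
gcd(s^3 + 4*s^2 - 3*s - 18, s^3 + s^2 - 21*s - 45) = s^2 + 6*s + 9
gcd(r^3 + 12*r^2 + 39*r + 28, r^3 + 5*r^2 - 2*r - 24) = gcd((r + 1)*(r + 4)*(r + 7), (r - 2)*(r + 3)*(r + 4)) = r + 4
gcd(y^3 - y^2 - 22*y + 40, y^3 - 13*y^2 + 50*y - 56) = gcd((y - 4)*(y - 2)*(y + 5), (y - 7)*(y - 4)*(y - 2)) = y^2 - 6*y + 8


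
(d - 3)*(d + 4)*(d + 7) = d^3 + 8*d^2 - 5*d - 84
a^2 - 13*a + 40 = (a - 8)*(a - 5)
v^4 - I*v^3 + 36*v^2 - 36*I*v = v*(v - 6*I)*(v - I)*(v + 6*I)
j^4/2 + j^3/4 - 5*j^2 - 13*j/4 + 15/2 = (j/2 + 1)*(j - 3)*(j - 1)*(j + 5/2)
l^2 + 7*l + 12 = (l + 3)*(l + 4)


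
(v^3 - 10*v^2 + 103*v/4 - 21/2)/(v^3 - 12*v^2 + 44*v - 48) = (v^2 - 4*v + 7/4)/(v^2 - 6*v + 8)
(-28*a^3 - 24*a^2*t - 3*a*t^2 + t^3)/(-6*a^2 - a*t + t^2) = (-14*a^2 - 5*a*t + t^2)/(-3*a + t)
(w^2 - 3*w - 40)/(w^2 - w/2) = 2*(w^2 - 3*w - 40)/(w*(2*w - 1))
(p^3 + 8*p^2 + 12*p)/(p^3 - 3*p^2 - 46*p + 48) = p*(p + 2)/(p^2 - 9*p + 8)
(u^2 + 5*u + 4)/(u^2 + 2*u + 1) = (u + 4)/(u + 1)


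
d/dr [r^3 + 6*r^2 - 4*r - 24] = 3*r^2 + 12*r - 4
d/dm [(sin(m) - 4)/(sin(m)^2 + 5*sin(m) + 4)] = (8*sin(m) + cos(m)^2 + 23)*cos(m)/(sin(m)^2 + 5*sin(m) + 4)^2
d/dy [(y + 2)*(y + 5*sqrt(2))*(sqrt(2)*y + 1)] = 3*sqrt(2)*y^2 + 4*sqrt(2)*y + 22*y + 5*sqrt(2) + 22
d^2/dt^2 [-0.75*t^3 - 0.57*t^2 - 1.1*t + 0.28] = -4.5*t - 1.14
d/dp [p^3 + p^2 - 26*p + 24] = 3*p^2 + 2*p - 26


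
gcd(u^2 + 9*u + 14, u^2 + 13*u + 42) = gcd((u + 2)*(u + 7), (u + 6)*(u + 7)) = u + 7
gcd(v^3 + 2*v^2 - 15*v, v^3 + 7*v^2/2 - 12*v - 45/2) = v^2 + 2*v - 15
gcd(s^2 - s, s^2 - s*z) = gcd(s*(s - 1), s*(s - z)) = s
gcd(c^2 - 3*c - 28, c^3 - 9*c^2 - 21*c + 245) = c - 7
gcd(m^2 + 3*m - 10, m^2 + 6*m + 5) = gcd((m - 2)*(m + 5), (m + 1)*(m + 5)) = m + 5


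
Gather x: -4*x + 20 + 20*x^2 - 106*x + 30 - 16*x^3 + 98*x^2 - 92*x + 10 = -16*x^3 + 118*x^2 - 202*x + 60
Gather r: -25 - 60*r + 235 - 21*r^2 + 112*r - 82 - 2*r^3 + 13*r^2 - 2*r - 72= -2*r^3 - 8*r^2 + 50*r + 56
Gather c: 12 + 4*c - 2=4*c + 10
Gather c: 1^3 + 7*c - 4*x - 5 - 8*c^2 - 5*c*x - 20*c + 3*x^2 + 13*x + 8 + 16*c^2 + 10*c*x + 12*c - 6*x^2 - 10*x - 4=8*c^2 + c*(5*x - 1) - 3*x^2 - x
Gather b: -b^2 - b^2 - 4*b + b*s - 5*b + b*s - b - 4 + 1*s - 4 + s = -2*b^2 + b*(2*s - 10) + 2*s - 8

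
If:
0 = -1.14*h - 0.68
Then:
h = -0.60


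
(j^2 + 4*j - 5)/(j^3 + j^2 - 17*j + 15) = 1/(j - 3)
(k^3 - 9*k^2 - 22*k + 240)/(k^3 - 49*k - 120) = (k - 6)/(k + 3)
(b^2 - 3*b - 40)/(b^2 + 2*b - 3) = (b^2 - 3*b - 40)/(b^2 + 2*b - 3)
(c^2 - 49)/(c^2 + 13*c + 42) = (c - 7)/(c + 6)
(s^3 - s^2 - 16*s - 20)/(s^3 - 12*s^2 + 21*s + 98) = (s^2 - 3*s - 10)/(s^2 - 14*s + 49)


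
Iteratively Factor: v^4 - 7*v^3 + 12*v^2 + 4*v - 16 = (v - 2)*(v^3 - 5*v^2 + 2*v + 8) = (v - 4)*(v - 2)*(v^2 - v - 2) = (v - 4)*(v - 2)*(v + 1)*(v - 2)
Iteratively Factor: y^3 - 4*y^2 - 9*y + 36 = (y + 3)*(y^2 - 7*y + 12) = (y - 4)*(y + 3)*(y - 3)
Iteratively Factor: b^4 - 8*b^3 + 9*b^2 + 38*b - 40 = (b - 4)*(b^3 - 4*b^2 - 7*b + 10) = (b - 4)*(b + 2)*(b^2 - 6*b + 5) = (b - 5)*(b - 4)*(b + 2)*(b - 1)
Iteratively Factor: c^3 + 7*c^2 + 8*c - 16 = (c - 1)*(c^2 + 8*c + 16) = (c - 1)*(c + 4)*(c + 4)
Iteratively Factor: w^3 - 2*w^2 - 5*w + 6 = (w + 2)*(w^2 - 4*w + 3) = (w - 1)*(w + 2)*(w - 3)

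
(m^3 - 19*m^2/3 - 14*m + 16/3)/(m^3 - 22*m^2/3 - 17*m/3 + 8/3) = (m + 2)/(m + 1)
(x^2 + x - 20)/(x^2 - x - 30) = (x - 4)/(x - 6)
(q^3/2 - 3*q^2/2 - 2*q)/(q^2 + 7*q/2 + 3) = q*(q^2 - 3*q - 4)/(2*q^2 + 7*q + 6)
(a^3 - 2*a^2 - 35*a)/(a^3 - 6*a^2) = (a^2 - 2*a - 35)/(a*(a - 6))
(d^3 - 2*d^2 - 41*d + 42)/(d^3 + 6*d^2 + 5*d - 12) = (d^2 - d - 42)/(d^2 + 7*d + 12)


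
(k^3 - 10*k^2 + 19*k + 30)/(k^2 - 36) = (k^2 - 4*k - 5)/(k + 6)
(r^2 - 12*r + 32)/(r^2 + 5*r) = (r^2 - 12*r + 32)/(r*(r + 5))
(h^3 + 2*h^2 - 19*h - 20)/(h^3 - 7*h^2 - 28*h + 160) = (h + 1)/(h - 8)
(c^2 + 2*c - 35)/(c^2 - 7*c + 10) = (c + 7)/(c - 2)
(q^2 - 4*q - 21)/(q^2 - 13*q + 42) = (q + 3)/(q - 6)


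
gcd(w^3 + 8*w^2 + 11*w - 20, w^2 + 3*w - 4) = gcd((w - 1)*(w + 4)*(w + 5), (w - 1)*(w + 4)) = w^2 + 3*w - 4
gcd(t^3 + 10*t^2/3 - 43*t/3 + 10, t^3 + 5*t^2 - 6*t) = t^2 + 5*t - 6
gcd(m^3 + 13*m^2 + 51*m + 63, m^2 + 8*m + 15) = m + 3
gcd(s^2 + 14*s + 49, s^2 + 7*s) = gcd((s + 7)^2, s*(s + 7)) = s + 7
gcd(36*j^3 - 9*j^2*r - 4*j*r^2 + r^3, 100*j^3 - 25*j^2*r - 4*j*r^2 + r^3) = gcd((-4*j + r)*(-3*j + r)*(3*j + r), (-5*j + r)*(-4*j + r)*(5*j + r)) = -4*j + r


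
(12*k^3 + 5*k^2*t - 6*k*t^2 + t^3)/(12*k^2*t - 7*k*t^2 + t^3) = (k + t)/t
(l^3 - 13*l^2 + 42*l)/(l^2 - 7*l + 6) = l*(l - 7)/(l - 1)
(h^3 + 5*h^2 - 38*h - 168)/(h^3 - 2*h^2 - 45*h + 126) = (h + 4)/(h - 3)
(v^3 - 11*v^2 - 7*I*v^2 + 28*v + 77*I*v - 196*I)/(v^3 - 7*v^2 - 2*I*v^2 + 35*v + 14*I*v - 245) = (v - 4)/(v + 5*I)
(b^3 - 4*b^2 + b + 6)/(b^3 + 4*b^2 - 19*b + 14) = (b^2 - 2*b - 3)/(b^2 + 6*b - 7)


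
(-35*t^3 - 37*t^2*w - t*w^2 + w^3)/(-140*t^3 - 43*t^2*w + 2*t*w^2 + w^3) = (t + w)/(4*t + w)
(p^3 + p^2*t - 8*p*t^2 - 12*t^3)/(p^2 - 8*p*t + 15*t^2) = (p^2 + 4*p*t + 4*t^2)/(p - 5*t)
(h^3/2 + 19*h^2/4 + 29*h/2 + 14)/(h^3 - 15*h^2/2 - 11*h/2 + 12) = (2*h^3 + 19*h^2 + 58*h + 56)/(2*(2*h^3 - 15*h^2 - 11*h + 24))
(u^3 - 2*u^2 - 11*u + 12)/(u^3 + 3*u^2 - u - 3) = (u - 4)/(u + 1)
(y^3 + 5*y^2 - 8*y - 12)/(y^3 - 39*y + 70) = (y^2 + 7*y + 6)/(y^2 + 2*y - 35)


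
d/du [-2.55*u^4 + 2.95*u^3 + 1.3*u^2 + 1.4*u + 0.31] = -10.2*u^3 + 8.85*u^2 + 2.6*u + 1.4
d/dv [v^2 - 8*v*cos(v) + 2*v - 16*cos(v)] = 8*v*sin(v) + 2*v + 16*sin(v) - 8*cos(v) + 2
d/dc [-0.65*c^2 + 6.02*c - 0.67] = 6.02 - 1.3*c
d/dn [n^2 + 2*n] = 2*n + 2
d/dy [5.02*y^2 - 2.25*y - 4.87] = 10.04*y - 2.25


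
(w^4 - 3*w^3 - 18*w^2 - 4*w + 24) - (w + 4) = w^4 - 3*w^3 - 18*w^2 - 5*w + 20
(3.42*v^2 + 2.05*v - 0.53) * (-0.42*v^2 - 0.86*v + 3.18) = -1.4364*v^4 - 3.8022*v^3 + 9.3352*v^2 + 6.9748*v - 1.6854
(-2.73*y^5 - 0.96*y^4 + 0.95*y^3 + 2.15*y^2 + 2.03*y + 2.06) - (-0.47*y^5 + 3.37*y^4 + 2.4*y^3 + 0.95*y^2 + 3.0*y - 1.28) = -2.26*y^5 - 4.33*y^4 - 1.45*y^3 + 1.2*y^2 - 0.97*y + 3.34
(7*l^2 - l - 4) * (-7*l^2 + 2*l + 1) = -49*l^4 + 21*l^3 + 33*l^2 - 9*l - 4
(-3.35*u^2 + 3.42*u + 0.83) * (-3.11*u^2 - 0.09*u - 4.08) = 10.4185*u^4 - 10.3347*u^3 + 10.7789*u^2 - 14.0283*u - 3.3864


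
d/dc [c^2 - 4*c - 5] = 2*c - 4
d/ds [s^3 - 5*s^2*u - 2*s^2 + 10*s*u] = 3*s^2 - 10*s*u - 4*s + 10*u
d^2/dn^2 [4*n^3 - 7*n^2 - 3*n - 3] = 24*n - 14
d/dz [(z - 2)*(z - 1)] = 2*z - 3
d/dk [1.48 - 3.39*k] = -3.39000000000000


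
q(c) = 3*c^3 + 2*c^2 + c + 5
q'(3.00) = 94.00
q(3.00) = 107.00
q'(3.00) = 94.00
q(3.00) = 107.00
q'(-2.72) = 56.71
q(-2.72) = -43.29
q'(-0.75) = 3.06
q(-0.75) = 4.11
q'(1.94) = 42.63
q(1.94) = 36.37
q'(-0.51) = 1.30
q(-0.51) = 4.61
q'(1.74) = 35.21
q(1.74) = 28.60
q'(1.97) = 43.81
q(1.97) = 37.67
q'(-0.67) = 2.36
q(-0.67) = 4.33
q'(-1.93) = 26.80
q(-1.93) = -11.05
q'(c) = 9*c^2 + 4*c + 1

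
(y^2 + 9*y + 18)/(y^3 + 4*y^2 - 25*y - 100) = (y^2 + 9*y + 18)/(y^3 + 4*y^2 - 25*y - 100)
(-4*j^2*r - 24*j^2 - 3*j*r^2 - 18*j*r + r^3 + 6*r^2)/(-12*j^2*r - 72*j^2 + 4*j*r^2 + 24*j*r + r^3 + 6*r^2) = (-4*j^2 - 3*j*r + r^2)/(-12*j^2 + 4*j*r + r^2)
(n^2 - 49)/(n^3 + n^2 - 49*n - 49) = 1/(n + 1)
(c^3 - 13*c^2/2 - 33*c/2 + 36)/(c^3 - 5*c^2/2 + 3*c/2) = (c^2 - 5*c - 24)/(c*(c - 1))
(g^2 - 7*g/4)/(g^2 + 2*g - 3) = g*(4*g - 7)/(4*(g^2 + 2*g - 3))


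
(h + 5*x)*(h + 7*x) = h^2 + 12*h*x + 35*x^2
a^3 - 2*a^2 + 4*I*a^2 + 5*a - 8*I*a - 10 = (a - 2)*(a - I)*(a + 5*I)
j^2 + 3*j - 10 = (j - 2)*(j + 5)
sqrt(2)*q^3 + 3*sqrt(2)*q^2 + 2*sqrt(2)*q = q*(q + 2)*(sqrt(2)*q + sqrt(2))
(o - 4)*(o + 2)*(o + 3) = o^3 + o^2 - 14*o - 24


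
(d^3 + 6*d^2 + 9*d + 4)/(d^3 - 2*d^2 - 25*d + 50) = (d^3 + 6*d^2 + 9*d + 4)/(d^3 - 2*d^2 - 25*d + 50)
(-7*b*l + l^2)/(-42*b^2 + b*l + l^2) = l*(-7*b + l)/(-42*b^2 + b*l + l^2)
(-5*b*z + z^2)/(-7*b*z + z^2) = (5*b - z)/(7*b - z)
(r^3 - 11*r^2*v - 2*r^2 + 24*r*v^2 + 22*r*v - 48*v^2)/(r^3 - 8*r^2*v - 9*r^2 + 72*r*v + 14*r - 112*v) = (r - 3*v)/(r - 7)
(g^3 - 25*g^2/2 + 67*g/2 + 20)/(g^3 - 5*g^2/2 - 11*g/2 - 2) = (g^2 - 13*g + 40)/(g^2 - 3*g - 4)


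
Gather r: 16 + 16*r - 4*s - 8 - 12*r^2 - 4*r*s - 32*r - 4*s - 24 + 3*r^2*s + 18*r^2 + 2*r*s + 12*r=r^2*(3*s + 6) + r*(-2*s - 4) - 8*s - 16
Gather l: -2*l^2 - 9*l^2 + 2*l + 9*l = -11*l^2 + 11*l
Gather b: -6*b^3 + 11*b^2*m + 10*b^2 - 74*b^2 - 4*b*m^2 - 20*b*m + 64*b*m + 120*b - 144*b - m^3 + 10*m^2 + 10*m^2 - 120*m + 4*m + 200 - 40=-6*b^3 + b^2*(11*m - 64) + b*(-4*m^2 + 44*m - 24) - m^3 + 20*m^2 - 116*m + 160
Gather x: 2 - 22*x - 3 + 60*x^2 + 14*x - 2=60*x^2 - 8*x - 3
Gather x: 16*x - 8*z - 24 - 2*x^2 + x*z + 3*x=-2*x^2 + x*(z + 19) - 8*z - 24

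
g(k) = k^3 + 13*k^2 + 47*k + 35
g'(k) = 3*k^2 + 26*k + 47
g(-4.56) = -3.82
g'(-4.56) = -9.18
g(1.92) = 180.24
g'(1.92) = 107.98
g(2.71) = 277.75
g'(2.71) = 139.49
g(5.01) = 722.52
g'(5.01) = 252.56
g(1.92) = 180.24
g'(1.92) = 107.98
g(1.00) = 96.00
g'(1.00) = 76.00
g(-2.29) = -16.47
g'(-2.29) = 3.19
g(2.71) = 277.75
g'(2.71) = 139.49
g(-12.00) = -385.00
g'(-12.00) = 167.00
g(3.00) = 320.00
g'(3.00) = 152.00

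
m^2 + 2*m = m*(m + 2)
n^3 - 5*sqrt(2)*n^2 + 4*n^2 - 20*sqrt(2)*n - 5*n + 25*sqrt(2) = (n - 1)*(n + 5)*(n - 5*sqrt(2))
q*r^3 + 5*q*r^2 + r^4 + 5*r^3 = r^2*(q + r)*(r + 5)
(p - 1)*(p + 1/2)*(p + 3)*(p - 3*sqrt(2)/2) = p^4 - 3*sqrt(2)*p^3/2 + 5*p^3/2 - 15*sqrt(2)*p^2/4 - 2*p^2 - 3*p/2 + 3*sqrt(2)*p + 9*sqrt(2)/4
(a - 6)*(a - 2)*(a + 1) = a^3 - 7*a^2 + 4*a + 12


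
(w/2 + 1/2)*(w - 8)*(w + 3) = w^3/2 - 2*w^2 - 29*w/2 - 12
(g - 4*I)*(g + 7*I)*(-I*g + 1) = -I*g^3 + 4*g^2 - 25*I*g + 28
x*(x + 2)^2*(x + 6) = x^4 + 10*x^3 + 28*x^2 + 24*x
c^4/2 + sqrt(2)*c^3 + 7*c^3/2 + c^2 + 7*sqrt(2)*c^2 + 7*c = c*(c/2 + sqrt(2)/2)*(c + 7)*(c + sqrt(2))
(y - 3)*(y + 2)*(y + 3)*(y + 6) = y^4 + 8*y^3 + 3*y^2 - 72*y - 108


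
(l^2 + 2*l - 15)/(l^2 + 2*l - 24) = (l^2 + 2*l - 15)/(l^2 + 2*l - 24)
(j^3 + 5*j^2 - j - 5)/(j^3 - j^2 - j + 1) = (j + 5)/(j - 1)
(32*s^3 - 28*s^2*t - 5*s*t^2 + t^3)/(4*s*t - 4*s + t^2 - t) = (8*s^2 - 9*s*t + t^2)/(t - 1)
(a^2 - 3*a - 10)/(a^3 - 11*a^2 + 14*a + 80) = 1/(a - 8)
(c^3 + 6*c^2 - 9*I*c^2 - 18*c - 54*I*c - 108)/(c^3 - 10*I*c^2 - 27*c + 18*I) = (c + 6)/(c - I)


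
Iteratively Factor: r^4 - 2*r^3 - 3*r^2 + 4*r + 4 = (r + 1)*(r^3 - 3*r^2 + 4) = (r - 2)*(r + 1)*(r^2 - r - 2) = (r - 2)*(r + 1)^2*(r - 2)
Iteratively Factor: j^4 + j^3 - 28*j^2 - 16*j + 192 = (j + 4)*(j^3 - 3*j^2 - 16*j + 48) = (j - 4)*(j + 4)*(j^2 + j - 12) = (j - 4)*(j + 4)^2*(j - 3)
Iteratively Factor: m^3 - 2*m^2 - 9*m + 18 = (m + 3)*(m^2 - 5*m + 6) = (m - 3)*(m + 3)*(m - 2)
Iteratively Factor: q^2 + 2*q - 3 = (q - 1)*(q + 3)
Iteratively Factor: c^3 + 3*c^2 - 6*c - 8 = (c + 4)*(c^2 - c - 2) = (c + 1)*(c + 4)*(c - 2)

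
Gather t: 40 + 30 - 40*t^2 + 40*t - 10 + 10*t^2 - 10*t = -30*t^2 + 30*t + 60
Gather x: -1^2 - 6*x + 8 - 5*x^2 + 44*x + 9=-5*x^2 + 38*x + 16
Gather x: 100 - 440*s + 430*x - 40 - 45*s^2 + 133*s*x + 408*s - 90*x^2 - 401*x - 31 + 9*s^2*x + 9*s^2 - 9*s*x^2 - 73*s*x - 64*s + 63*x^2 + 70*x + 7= -36*s^2 - 96*s + x^2*(-9*s - 27) + x*(9*s^2 + 60*s + 99) + 36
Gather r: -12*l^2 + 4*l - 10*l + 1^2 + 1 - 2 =-12*l^2 - 6*l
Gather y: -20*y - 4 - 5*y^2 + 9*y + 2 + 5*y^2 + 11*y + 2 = 0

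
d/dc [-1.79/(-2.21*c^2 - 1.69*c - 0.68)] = (-7.9118*c - 3.0251)/(2.21*c^2 + 1.69*c + 0.68)^2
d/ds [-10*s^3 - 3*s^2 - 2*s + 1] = -30*s^2 - 6*s - 2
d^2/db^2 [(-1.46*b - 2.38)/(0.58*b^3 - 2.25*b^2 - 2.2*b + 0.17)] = (-2.946864*b^5 + 1.824216*b^4 + 31.18598*b^3 - 52.343748*b^2 - 72.628692*b - 25.95118)/(0.195112*b^9 - 2.2707*b^8 + 6.58851*b^7 + 6.006939*b^6 - 26.322*b^5 - 31.389645*b^4 - 5.548714*b^3 + 2.273325*b^2 - 0.19074*b + 0.004913)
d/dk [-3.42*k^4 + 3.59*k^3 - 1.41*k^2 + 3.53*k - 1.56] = -13.68*k^3 + 10.77*k^2 - 2.82*k + 3.53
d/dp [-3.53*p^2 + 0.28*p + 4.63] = 0.28 - 7.06*p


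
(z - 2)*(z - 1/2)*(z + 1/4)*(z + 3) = z^4 + 3*z^3/4 - 51*z^2/8 + 11*z/8 + 3/4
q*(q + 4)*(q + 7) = q^3 + 11*q^2 + 28*q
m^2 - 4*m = m*(m - 4)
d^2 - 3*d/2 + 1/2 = (d - 1)*(d - 1/2)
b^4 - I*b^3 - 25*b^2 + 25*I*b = b*(b - 5)*(b + 5)*(b - I)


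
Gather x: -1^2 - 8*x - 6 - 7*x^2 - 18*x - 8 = -7*x^2 - 26*x - 15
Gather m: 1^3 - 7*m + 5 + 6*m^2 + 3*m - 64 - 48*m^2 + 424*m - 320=-42*m^2 + 420*m - 378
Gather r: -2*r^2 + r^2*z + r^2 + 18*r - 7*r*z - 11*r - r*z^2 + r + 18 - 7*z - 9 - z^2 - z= r^2*(z - 1) + r*(-z^2 - 7*z + 8) - z^2 - 8*z + 9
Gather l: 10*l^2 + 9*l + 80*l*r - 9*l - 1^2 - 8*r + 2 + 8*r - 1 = 10*l^2 + 80*l*r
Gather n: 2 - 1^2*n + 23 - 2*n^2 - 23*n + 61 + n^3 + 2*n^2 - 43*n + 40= n^3 - 67*n + 126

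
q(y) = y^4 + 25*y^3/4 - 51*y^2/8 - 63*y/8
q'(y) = 4*y^3 + 75*y^2/4 - 51*y/4 - 63/8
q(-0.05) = 0.38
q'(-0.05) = -7.19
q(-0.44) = 1.74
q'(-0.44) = 1.02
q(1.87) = 16.08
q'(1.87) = 60.01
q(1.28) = -4.73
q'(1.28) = 14.91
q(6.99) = 4155.36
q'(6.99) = 2185.26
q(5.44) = 1650.46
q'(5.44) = 1121.60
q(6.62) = 3402.30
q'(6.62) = 1889.90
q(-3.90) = -205.65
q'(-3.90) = 89.76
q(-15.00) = 28215.00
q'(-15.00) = -9097.88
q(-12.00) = 9112.50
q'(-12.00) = -4066.88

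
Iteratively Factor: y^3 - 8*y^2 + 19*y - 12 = (y - 4)*(y^2 - 4*y + 3) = (y - 4)*(y - 1)*(y - 3)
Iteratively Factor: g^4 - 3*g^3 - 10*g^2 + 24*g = (g + 3)*(g^3 - 6*g^2 + 8*g) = (g - 2)*(g + 3)*(g^2 - 4*g) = (g - 4)*(g - 2)*(g + 3)*(g)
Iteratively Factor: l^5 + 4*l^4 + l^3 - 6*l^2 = (l)*(l^4 + 4*l^3 + l^2 - 6*l) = l^2*(l^3 + 4*l^2 + l - 6) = l^2*(l + 3)*(l^2 + l - 2) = l^2*(l + 2)*(l + 3)*(l - 1)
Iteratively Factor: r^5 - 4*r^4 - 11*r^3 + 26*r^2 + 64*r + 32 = (r + 1)*(r^4 - 5*r^3 - 6*r^2 + 32*r + 32) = (r + 1)*(r + 2)*(r^3 - 7*r^2 + 8*r + 16) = (r + 1)^2*(r + 2)*(r^2 - 8*r + 16) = (r - 4)*(r + 1)^2*(r + 2)*(r - 4)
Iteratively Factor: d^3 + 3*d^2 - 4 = (d - 1)*(d^2 + 4*d + 4) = (d - 1)*(d + 2)*(d + 2)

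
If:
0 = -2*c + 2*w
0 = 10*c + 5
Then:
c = -1/2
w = -1/2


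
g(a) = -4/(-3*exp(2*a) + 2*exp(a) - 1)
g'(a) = -4*(6*exp(2*a) - 2*exp(a))/(-3*exp(2*a) + 2*exp(a) - 1)^2 = (8 - 24*exp(a))*exp(a)/(3*exp(2*a) - 2*exp(a) + 1)^2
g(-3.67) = 4.21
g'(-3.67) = 0.21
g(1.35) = 0.11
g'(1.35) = -0.23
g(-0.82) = 5.71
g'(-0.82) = -2.30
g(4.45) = 0.00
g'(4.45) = -0.00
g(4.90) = 0.00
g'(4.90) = -0.00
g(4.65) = 0.00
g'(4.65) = -0.00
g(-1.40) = 5.80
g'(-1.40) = 1.08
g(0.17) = 1.41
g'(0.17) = -3.00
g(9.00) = 0.00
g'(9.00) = 0.00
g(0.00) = 2.00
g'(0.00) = -4.00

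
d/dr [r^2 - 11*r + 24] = 2*r - 11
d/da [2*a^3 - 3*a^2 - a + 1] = 6*a^2 - 6*a - 1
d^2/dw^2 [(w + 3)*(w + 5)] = 2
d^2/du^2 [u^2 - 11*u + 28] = 2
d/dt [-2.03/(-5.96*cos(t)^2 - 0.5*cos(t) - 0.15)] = (24.1976*cos(t) + 1.015)*sin(t)/(5.96*cos(t)^2 + 0.5*cos(t) + 0.15)^2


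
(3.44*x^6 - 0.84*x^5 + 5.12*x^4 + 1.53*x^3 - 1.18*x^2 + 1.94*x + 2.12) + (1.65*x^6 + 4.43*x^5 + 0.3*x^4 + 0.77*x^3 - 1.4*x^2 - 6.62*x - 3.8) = 5.09*x^6 + 3.59*x^5 + 5.42*x^4 + 2.3*x^3 - 2.58*x^2 - 4.68*x - 1.68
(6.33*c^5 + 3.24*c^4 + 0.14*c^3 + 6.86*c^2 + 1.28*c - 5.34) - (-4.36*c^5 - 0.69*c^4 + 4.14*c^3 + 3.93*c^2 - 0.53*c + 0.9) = 10.69*c^5 + 3.93*c^4 - 4.0*c^3 + 2.93*c^2 + 1.81*c - 6.24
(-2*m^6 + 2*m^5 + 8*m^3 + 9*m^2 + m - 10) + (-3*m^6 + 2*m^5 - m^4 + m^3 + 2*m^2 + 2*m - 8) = -5*m^6 + 4*m^5 - m^4 + 9*m^3 + 11*m^2 + 3*m - 18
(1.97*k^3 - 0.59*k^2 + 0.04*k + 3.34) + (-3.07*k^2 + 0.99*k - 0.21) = 1.97*k^3 - 3.66*k^2 + 1.03*k + 3.13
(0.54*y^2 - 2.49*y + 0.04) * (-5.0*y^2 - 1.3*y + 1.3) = -2.7*y^4 + 11.748*y^3 + 3.739*y^2 - 3.289*y + 0.052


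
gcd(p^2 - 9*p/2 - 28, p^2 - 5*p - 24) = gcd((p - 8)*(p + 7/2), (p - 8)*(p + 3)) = p - 8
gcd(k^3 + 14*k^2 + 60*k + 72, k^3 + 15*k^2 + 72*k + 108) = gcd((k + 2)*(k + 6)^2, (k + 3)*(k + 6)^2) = k^2 + 12*k + 36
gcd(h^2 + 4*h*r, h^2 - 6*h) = h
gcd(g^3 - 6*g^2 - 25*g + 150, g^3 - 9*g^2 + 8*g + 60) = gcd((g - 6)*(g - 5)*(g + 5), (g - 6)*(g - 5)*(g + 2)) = g^2 - 11*g + 30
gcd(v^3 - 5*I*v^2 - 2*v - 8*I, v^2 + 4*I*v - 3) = v + I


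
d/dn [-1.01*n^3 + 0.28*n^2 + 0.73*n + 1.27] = -3.03*n^2 + 0.56*n + 0.73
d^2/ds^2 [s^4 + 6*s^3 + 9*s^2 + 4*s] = 12*s^2 + 36*s + 18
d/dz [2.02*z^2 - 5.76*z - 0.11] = 4.04*z - 5.76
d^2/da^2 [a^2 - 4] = 2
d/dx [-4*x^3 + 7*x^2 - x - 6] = -12*x^2 + 14*x - 1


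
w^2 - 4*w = w*(w - 4)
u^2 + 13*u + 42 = (u + 6)*(u + 7)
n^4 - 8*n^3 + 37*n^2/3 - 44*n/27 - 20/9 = (n - 6)*(n - 5/3)*(n - 2/3)*(n + 1/3)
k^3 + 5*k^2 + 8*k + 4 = (k + 1)*(k + 2)^2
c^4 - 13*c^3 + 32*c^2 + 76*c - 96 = (c - 8)*(c - 6)*(c - 1)*(c + 2)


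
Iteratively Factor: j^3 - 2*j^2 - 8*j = (j + 2)*(j^2 - 4*j) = (j - 4)*(j + 2)*(j)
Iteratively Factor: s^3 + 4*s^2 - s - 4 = (s + 1)*(s^2 + 3*s - 4) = (s - 1)*(s + 1)*(s + 4)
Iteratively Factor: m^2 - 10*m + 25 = (m - 5)*(m - 5)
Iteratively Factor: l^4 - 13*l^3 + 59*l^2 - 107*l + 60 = (l - 3)*(l^3 - 10*l^2 + 29*l - 20) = (l - 5)*(l - 3)*(l^2 - 5*l + 4) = (l - 5)*(l - 3)*(l - 1)*(l - 4)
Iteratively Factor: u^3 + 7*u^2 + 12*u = (u)*(u^2 + 7*u + 12) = u*(u + 3)*(u + 4)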